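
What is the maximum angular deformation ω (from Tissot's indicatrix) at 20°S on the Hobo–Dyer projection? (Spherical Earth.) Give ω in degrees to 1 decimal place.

Hobo–Dyer is a cylindrical equal-area projection with standard parallels at ±37.5°. Cylindrical equal-area (φ₀ = 37.5°): h = cos φ / cos 37.5° along meridians, k = cos 37.5° / cos φ along parallels; h·k = 1.
At 20°: h = 1.184, k = 0.8443; principal scales a = 1.184, b = 0.8443.
sin(ω/2) = (a − b)/(a + b) = 0.3402/2.029 = 0.1677, so ω = 2 arcsin(0.1677) ≈ 19.3°.

19.3°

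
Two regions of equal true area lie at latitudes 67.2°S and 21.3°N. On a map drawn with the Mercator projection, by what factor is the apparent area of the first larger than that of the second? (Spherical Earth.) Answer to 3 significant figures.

5.78

On Mercator, area is exaggerated by sec²φ = 1/cos²φ.
At 67.2°: sec²(67.2°) = 1/0.3875² = 6.659.
At 21.3°: sec²(21.3°) = 1/0.9317² = 1.152.
Ratio = 6.659/1.152 = cos²(21.3°)/cos²(67.2°) ≈ 5.78.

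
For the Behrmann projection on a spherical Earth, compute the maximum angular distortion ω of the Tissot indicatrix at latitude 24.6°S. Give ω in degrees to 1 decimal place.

5.6°

Behrmann is a cylindrical equal-area projection with standard parallels at ±30°. Cylindrical equal-area (φ₀ = 30°): h = cos φ / cos 30° along meridians, k = cos 30° / cos φ along parallels; h·k = 1.
At 24.6°: h = 1.050, k = 0.9525; principal scales a = 1.050, b = 0.9525.
sin(ω/2) = (a − b)/(a + b) = 0.09742/2.002 = 0.04865, so ω = 2 arcsin(0.04865) ≈ 5.6°.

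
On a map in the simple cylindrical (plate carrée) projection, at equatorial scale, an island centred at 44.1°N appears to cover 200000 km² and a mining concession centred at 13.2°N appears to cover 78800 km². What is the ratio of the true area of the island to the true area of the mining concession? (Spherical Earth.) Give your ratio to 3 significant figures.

1.87

On the plate carrée, areal scale = h·k = 1 × sec φ, so true area = apparent × cos φ.
True area of island: 200000 × cos(44.1°) = 200000 × 0.7181 = 143600 km².
True area of mining concession: 78800 × cos(13.2°) = 78800 × 0.9736 = 76720 km².
Ratio = 143600 / 76720 ≈ 1.87.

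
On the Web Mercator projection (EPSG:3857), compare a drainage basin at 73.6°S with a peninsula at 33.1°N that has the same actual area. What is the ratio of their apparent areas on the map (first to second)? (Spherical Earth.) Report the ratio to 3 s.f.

Mercator areal scale is sec²φ.
At 73.6°: sec²(73.6°) = 1/0.2823² = 12.54.
At 33.1°: sec²(33.1°) = 1/0.8377² = 1.425.
Ratio = 12.54/1.425 = cos²(33.1°)/cos²(73.6°) ≈ 8.80.

8.80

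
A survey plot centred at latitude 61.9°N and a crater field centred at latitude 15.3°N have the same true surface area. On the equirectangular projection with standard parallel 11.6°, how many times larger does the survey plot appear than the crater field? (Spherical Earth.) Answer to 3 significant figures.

With standard parallel φ₀ = 11.6°, the equirectangular projection gives x = Rλ cos φ₀, y = Rφ, so h = 1 and k = cos 11.6° / cos φ.
Areal scale at 61.9°: h·k = 1.000 × 2.080 = 2.080.
Areal scale at 15.3°: h·k = 1.000 × 1.016 = 1.016.
Ratio = 2.080/1.016 ≈ 2.05.

2.05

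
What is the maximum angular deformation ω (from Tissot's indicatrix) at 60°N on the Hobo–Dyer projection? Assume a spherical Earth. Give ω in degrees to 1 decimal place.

51.1°

Hobo–Dyer is a cylindrical equal-area projection with standard parallels at ±37.5°. For cylindrical equal-area with standard parallel φ₀, h = cos φ / cos φ₀ and k = cos φ₀ / cos φ, so h·k = 1.
At 60°: h = 0.6302, k = 1.587; principal scales a = 1.587, b = 0.6302.
sin(ω/2) = (a − b)/(a + b) = 0.9565/2.217 = 0.4314, so ω = 2 arcsin(0.4314) ≈ 51.1°.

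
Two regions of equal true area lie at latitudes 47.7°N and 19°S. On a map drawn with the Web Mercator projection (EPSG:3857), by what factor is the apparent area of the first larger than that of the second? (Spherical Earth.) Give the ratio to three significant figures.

Mercator areal scale is sec²φ.
At 47.7°: sec²(47.7°) = 1/0.6730² = 2.208.
At 19°: sec²(19°) = 1/0.9455² = 1.119.
Ratio = 2.208/1.119 = cos²(19°)/cos²(47.7°) ≈ 1.97.

1.97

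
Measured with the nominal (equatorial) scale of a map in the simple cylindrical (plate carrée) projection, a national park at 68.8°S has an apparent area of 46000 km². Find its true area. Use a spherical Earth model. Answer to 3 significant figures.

16600 km²

For the equirectangular projection with φ₀ = 0 (plate carrée), h = 1 along meridians and k = sec φ along parallels.
Areal scale = h·k = 1 × sec φ; at 68.8°, h = 1.000, k = 2.765, so h·k = 2.765.
True area = apparent / (areal scale) = 46000 / 2.765 ≈ 16600 km².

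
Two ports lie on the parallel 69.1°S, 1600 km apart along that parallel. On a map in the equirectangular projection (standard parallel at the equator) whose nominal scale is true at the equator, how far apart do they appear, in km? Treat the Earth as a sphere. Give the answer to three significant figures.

Plate carrée maps x = Rλ, y = Rφ. The meridian scale is h = 1 and the parallel scale is k = 1/cos φ = sec φ.
Along the parallel, k = sec 69.1° = 1/0.3567 = 2.803.
Map distance = 1600 × 2.803 ≈ 4490 km.

4490 km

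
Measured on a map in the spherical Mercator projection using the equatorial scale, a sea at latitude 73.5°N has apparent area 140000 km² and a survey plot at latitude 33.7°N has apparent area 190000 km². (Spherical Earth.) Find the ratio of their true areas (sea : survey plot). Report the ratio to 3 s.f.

0.0859

On Mercator the areal scale is sec²φ, so true area = apparent × cos²φ.
True area of sea: 140000 × cos²(73.5°) = 140000 × 0.08066 = 11290 km².
True area of survey plot: 190000 × cos²(33.7°) = 190000 × 0.6921 = 131500 km².
Ratio = 11290 / 131500 ≈ 0.0859.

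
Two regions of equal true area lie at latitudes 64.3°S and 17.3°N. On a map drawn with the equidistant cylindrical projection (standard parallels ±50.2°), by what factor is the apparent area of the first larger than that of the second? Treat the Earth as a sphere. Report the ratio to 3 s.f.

2.20

In the equirectangular projection with standard parallel φ₀ = 50.2° (x = Rλ cos φ₀, y = Rφ), meridians are true-scale (h = 1) and the parallel scale is k = cos φ₀ / cos φ.
Areal scale at 64.3°: h·k = 1.000 × 1.476 = 1.476.
Areal scale at 17.3°: h·k = 1.000 × 0.6704 = 0.6704.
Ratio = 1.476/0.6704 ≈ 2.20.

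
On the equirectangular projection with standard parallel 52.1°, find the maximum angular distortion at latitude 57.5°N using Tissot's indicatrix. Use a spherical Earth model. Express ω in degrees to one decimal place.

In the equirectangular projection with standard parallel φ₀ = 52.1° (x = Rλ cos φ₀, y = Rφ), meridians are true-scale (h = 1) and the parallel scale is k = cos φ₀ / cos φ.
At 57.5°: h = 1.000, k = 1.143; principal scales a = 1.143, b = 1.000.
sin(ω/2) = (a − b)/(a + b) = 0.1433/2.143 = 0.06685, so ω = 2 arcsin(0.06685) ≈ 7.7°.

7.7°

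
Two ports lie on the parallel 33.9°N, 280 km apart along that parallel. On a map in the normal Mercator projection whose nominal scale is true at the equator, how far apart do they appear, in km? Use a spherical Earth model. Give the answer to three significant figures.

The Mercator projection is conformal; its linear scale factor is the same in every direction and equals sec φ = 1/cos φ.
Along the parallel, k = sec 33.9° = 1/0.8300 = 1.205.
Map distance = 280 × 1.205 ≈ 337 km.

337 km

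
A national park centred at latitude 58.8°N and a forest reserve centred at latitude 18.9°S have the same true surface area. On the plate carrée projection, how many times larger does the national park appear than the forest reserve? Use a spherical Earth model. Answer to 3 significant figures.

In the plate carrée (x = Rλ, y = Rφ), meridians are true-scale (h = 1) and parallels are stretched by k = sec φ.
Areal scale at 58.8°: h·k = 1.000 × 1.930 = 1.930.
Areal scale at 18.9°: h·k = 1.000 × 1.057 = 1.057.
Ratio = 1.930/1.057 ≈ 1.83.

1.83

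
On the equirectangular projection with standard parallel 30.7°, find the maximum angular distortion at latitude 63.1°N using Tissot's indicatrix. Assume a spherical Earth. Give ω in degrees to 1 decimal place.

36.2°

The equidistant cylindrical projection with φ₀ = 30.7° has h = 1 (meridians true) and k = cos φ₀ / cos φ along parallels.
At 63.1°: h = 1.000, k = 1.901; principal scales a = 1.901, b = 1.000.
sin(ω/2) = (a − b)/(a + b) = 0.9005/2.901 = 0.3105, so ω = 2 arcsin(0.3105) ≈ 36.2°.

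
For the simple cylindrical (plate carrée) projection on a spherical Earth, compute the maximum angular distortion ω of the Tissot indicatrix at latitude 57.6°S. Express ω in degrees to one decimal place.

Plate carrée maps x = Rλ, y = Rφ. The meridian scale is h = 1 and the parallel scale is k = 1/cos φ = sec φ.
At 57.6°: h = 1.000, k = 1.866; principal scales a = 1.866, b = 1.000.
sin(ω/2) = (a − b)/(a + b) = 0.8663/2.866 = 0.3022, so ω = 2 arcsin(0.3022) ≈ 35.2°.

35.2°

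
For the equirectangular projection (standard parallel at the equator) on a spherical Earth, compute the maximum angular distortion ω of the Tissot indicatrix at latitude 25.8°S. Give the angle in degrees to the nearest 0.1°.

Plate carrée maps x = Rλ, y = Rφ. The meridian scale is h = 1 and the parallel scale is k = 1/cos φ = sec φ.
At 25.8°: h = 1.000, k = 1.111; principal scales a = 1.111, b = 1.000.
sin(ω/2) = (a − b)/(a + b) = 0.1107/2.111 = 0.05246, so ω = 2 arcsin(0.05246) ≈ 6.0°.

6.0°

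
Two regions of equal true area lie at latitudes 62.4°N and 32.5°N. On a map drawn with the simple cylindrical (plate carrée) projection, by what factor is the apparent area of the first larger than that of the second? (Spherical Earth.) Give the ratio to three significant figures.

1.82

For the equirectangular projection with φ₀ = 0 (plate carrée), h = 1 along meridians and k = sec φ along parallels.
Areal scale at 62.4°: h·k = 1.000 × 2.158 = 2.158.
Areal scale at 32.5°: h·k = 1.000 × 1.186 = 1.186.
Ratio = 2.158/1.186 ≈ 1.82.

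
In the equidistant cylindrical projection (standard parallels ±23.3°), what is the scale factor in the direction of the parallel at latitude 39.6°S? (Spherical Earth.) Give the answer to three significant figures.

1.19

In the equirectangular projection with standard parallel φ₀ = 23.3° (x = Rλ cos φ₀, y = Rφ), meridians are true-scale (h = 1) and the parallel scale is k = cos φ₀ / cos φ.
k = cos 23.3° / cos 39.6° = 0.9184/0.7705 = 1.192.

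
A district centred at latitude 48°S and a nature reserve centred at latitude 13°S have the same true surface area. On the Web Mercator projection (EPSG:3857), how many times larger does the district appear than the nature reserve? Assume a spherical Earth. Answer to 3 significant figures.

Mercator areal scale is sec²φ.
At 48°: sec²(48°) = 1/0.6691² = 2.233.
At 13°: sec²(13°) = 1/0.9744² = 1.053.
Ratio = 2.233/1.053 = cos²(13°)/cos²(48°) ≈ 2.12.

2.12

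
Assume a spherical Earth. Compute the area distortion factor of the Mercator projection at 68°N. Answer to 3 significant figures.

7.13

Mercator is conformal, so the point scale is isotropic: h = k = sec φ = 1/cos φ.
Areal scale = k² = sec²φ = 1/cos²(68°) = 1/0.3746² = 7.126.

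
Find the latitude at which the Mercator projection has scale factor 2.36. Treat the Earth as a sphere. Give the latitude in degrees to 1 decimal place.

Mercator scale is k = sec φ = 1/cos φ.
1/cos φ = 2.36  ⇒  cos φ = 0.4237  ⇒  φ = arccos(0.4237) ≈ 64.9°.

64.9°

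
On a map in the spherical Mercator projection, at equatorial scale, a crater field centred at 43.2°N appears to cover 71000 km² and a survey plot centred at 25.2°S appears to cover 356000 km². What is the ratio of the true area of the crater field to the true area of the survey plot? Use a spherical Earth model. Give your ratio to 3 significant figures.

On Mercator the areal scale is sec²φ, so true area = apparent × cos²φ.
True area of crater field: 71000 × cos²(43.2°) = 71000 × 0.5314 = 37730 km².
True area of survey plot: 356000 × cos²(25.2°) = 356000 × 0.8187 = 291500 km².
Ratio = 37730 / 291500 ≈ 0.129.

0.129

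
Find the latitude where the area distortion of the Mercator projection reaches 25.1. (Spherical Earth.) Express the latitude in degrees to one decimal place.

Mercator areal scale is sec²φ.
sec²φ = 25.1  ⇒  cos²φ = 0.03984  ⇒  cos φ = 0.1996.
φ = arccos(0.1996) ≈ 78.5°.

78.5°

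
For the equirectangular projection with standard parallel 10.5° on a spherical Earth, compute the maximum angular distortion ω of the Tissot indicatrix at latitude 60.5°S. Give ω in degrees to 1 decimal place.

In the equirectangular projection with standard parallel φ₀ = 10.5° (x = Rλ cos φ₀, y = Rφ), meridians are true-scale (h = 1) and the parallel scale is k = cos φ₀ / cos φ.
At 60.5°: h = 1.000, k = 1.997; principal scales a = 1.997, b = 1.000.
sin(ω/2) = (a − b)/(a + b) = 0.9968/2.997 = 0.3326, so ω = 2 arcsin(0.3326) ≈ 38.9°.

38.9°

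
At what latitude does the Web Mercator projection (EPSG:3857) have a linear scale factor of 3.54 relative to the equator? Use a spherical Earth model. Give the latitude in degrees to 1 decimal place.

73.6°

Mercator scale is k = sec φ = 1/cos φ.
1/cos φ = 3.54  ⇒  cos φ = 0.2825  ⇒  φ = arccos(0.2825) ≈ 73.6°.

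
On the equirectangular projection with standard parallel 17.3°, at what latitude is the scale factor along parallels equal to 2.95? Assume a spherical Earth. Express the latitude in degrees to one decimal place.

With standard parallel φ₀ = 17.3°, the equirectangular projection gives x = Rλ cos φ₀, y = Rφ, so h = 1 and k = cos 17.3° / cos φ.
k = cos φ₀ / cos φ = 2.95  ⇒  cos φ = cos 17.3° / 2.95 = 0.3236.
φ = arccos(0.3236) ≈ 71.1°.

71.1°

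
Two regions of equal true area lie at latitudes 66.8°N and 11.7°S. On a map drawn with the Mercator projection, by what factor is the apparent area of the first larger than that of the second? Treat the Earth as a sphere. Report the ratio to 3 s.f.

On Mercator, area is exaggerated by sec²φ = 1/cos²φ.
At 66.8°: sec²(66.8°) = 1/0.3939² = 6.444.
At 11.7°: sec²(11.7°) = 1/0.9792² = 1.043.
Ratio = 6.444/1.043 = cos²(11.7°)/cos²(66.8°) ≈ 6.18.

6.18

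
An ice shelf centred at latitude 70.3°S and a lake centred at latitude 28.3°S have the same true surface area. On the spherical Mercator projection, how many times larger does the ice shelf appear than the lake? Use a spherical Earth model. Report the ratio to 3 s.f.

6.82

Mercator areal scale is sec²φ.
At 70.3°: sec²(70.3°) = 1/0.3371² = 8.800.
At 28.3°: sec²(28.3°) = 1/0.8805² = 1.290.
Ratio = 8.800/1.290 = cos²(28.3°)/cos²(70.3°) ≈ 6.82.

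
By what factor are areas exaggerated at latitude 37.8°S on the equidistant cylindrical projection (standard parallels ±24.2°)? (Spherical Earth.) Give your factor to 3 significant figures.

1.15

In the equirectangular projection with standard parallel φ₀ = 24.2° (x = Rλ cos φ₀, y = Rφ), meridians are true-scale (h = 1) and the parallel scale is k = cos φ₀ / cos φ.
Areal scale = h·k = 1 × cos φ₀ / cos φ; at 37.8°, h = 1.000, k = 1.154, so h·k = 1.154.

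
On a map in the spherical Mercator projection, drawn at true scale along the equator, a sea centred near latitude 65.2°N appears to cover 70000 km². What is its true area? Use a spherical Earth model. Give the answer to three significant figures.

12300 km²

Mercator is conformal, so the point scale is isotropic: h = k = sec φ = 1/cos φ.
Areal scale = k² = sec²φ = 1/cos²(65.2°) = 1/0.4195² = 5.684.
True area = apparent / (areal scale) = 70000 / 5.684 ≈ 12300 km².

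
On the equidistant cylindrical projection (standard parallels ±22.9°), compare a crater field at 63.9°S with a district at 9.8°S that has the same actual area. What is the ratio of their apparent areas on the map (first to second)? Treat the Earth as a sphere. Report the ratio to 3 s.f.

The equidistant cylindrical projection with φ₀ = 22.9° has h = 1 (meridians true) and k = cos φ₀ / cos φ along parallels.
Areal scale at 63.9°: h·k = 1.000 × 2.094 = 2.094.
Areal scale at 9.8°: h·k = 1.000 × 0.9348 = 0.9348.
Ratio = 2.094/0.9348 ≈ 2.24.

2.24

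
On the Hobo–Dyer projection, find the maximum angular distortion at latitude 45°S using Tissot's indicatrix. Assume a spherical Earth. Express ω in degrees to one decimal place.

13.2°

The Hobo–Dyer projection is cylindrical equal-area with φ₀ = 37.5°. A cylindrical equal-area projection with standard parallel φ₀ has meridian scale h = cos φ / cos φ₀ and parallel scale k = cos φ₀ / cos φ (so areas are preserved, h·k = 1).
At 45°: h = 0.8913, k = 1.122; principal scales a = 1.122, b = 0.8913.
sin(ω/2) = (a − b)/(a + b) = 0.2307/2.013 = 0.1146, so ω = 2 arcsin(0.1146) ≈ 13.2°.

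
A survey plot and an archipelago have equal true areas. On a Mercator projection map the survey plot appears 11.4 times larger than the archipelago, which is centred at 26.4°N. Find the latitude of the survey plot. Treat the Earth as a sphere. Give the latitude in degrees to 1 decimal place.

Mercator areal scale is sec²φ, so apparent-area ratio = sec²φ₁ / sec²φ₂ = cos²φ₂ / cos²φ₁.
cos²φ₂ / cos²φ₁ = 11.4  ⇒  cos φ₁ = cos 26.4° / √11.4 = 0.8957/3.376 = 0.2653.
φ₁ = arccos(0.2653) ≈ 74.6°.

74.6°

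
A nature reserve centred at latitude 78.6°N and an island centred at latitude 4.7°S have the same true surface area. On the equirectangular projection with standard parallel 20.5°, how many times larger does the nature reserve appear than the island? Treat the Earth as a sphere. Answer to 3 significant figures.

In the equirectangular projection with standard parallel φ₀ = 20.5° (x = Rλ cos φ₀, y = Rφ), meridians are true-scale (h = 1) and the parallel scale is k = cos φ₀ / cos φ.
Areal scale at 78.6°: h·k = 1.000 × 4.739 = 4.739.
Areal scale at 4.7°: h·k = 1.000 × 0.9398 = 0.9398.
Ratio = 4.739/0.9398 ≈ 5.04.

5.04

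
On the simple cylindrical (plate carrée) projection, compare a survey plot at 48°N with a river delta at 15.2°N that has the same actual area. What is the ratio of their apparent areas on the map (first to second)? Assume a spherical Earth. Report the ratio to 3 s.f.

1.44

For the equirectangular projection with φ₀ = 0 (plate carrée), h = 1 along meridians and k = sec φ along parallels.
Areal scale at 48°: h·k = 1.000 × 1.494 = 1.494.
Areal scale at 15.2°: h·k = 1.000 × 1.036 = 1.036.
Ratio = 1.494/1.036 ≈ 1.44.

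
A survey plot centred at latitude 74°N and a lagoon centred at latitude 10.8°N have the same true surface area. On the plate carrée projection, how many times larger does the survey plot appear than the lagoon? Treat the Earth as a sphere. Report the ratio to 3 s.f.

3.56

Plate carrée maps x = Rλ, y = Rφ. The meridian scale is h = 1 and the parallel scale is k = 1/cos φ = sec φ.
Areal scale at 74°: h·k = 1.000 × 3.628 = 3.628.
Areal scale at 10.8°: h·k = 1.000 × 1.018 = 1.018.
Ratio = 3.628/1.018 ≈ 3.56.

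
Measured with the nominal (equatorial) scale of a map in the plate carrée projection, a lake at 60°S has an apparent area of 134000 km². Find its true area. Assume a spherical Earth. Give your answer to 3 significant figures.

In the plate carrée (x = Rλ, y = Rφ), meridians are true-scale (h = 1) and parallels are stretched by k = sec φ.
Areal scale = h·k = 1 × sec φ; at 60°, h = 1.000, k = 2.000, so h·k = 2.000.
True area = apparent / (areal scale) = 134000 / 2.000 ≈ 67000 km².

67000 km²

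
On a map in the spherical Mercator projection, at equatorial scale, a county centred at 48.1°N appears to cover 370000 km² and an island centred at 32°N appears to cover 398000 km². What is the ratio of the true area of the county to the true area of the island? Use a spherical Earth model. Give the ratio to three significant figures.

On Mercator the areal scale is sec²φ, so true area = apparent × cos²φ.
True area of county: 370000 × cos²(48.1°) = 370000 × 0.4460 = 165000 km².
True area of island: 398000 × cos²(32°) = 398000 × 0.7192 = 286200 km².
Ratio = 165000 / 286200 ≈ 0.577.

0.577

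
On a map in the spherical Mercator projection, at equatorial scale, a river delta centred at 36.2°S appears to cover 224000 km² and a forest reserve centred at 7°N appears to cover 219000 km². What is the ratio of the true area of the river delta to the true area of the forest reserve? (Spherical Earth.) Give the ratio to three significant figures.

Since Mercator area scale is 1/cos²φ, the true area equals the apparent area multiplied by cos²φ.
True area of river delta: 224000 × cos²(36.2°) = 224000 × 0.6512 = 145900 km².
True area of forest reserve: 219000 × cos²(7°) = 219000 × 0.9851 = 215700 km².
Ratio = 145900 / 215700 ≈ 0.676.

0.676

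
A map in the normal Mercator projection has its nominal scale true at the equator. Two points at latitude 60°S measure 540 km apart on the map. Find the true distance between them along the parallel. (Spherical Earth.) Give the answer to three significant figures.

For Mercator, h = k = sec φ (a conformal cylindrical projection has a single point scale, 1/cos φ).
Along the parallel at 60°, map distances are exaggerated by k = sec 60° = 2.000.
True distance = 540 / 2.000 = 540 × cos 60° ≈ 270 km.

270 km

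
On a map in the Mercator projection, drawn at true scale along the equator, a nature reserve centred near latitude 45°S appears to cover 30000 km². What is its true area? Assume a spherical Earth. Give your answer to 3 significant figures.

15000 km²

The Mercator projection is conformal; its linear scale factor is the same in every direction and equals sec φ = 1/cos φ.
Areal scale = k² = sec²φ = 1/cos²(45°) = 1/0.7071² = 2.000.
True area = apparent / (areal scale) = 30000 / 2.000 ≈ 15000 km².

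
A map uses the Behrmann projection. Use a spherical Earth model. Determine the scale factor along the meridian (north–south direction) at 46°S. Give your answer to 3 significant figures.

0.802

The Behrmann projection is cylindrical equal-area with φ₀ = 30°. Cylindrical equal-area (φ₀ = 30°): h = cos φ / cos 30° along meridians, k = cos 30° / cos φ along parallels; h·k = 1.
h = cos 46° / cos 30° = 0.6947/0.8660 = 0.8021.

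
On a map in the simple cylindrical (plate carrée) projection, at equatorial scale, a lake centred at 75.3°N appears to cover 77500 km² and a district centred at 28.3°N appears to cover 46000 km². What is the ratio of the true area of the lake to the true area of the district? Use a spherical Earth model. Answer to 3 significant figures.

0.486

On the plate carrée, areal scale = h·k = 1 × sec φ, so true area = apparent × cos φ.
True area of lake: 77500 × cos(75.3°) = 77500 × 0.2538 = 19670 km².
True area of district: 46000 × cos(28.3°) = 46000 × 0.8805 = 40500 km².
Ratio = 19670 / 40500 ≈ 0.486.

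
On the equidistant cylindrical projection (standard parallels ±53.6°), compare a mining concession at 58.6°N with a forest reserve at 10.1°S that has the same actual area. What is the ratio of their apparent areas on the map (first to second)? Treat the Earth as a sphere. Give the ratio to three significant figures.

1.89

The equidistant cylindrical projection with φ₀ = 53.6° has h = 1 (meridians true) and k = cos φ₀ / cos φ along parallels.
Areal scale at 58.6°: h·k = 1.000 × 1.139 = 1.139.
Areal scale at 10.1°: h·k = 1.000 × 0.6028 = 0.6028.
Ratio = 1.139/0.6028 ≈ 1.89.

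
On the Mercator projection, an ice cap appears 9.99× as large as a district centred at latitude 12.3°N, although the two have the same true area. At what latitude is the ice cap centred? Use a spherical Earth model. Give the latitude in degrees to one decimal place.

For equal true areas on Mercator, apparent areas scale as sec²φ, so the ratio is cos²φ₂ / cos²φ₁.
cos²φ₂ / cos²φ₁ = 9.99  ⇒  cos φ₁ = cos 12.3° / √9.99 = 0.9770/3.161 = 0.3091.
φ₁ = arccos(0.3091) ≈ 72.0°.

72.0°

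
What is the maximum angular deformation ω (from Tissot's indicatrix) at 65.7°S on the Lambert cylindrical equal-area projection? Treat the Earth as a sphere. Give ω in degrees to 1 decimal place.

The Lambert cylindrical equal-area projection is the cylindrical equal-area projection with its standard parallel at the equator (φ₀ = 0). For cylindrical equal-area with standard parallel φ₀, h = cos φ / cos φ₀ and k = cos φ₀ / cos φ, so h·k = 1.
At 65.7°: h = 0.4115, k = 2.430; principal scales a = 2.430, b = 0.4115.
sin(ω/2) = (a − b)/(a + b) = 2.019/2.842 = 0.7104, so ω = 2 arcsin(0.7104) ≈ 90.5°.

90.5°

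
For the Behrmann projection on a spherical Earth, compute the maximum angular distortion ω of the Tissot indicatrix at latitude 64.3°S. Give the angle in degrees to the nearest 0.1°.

Behrmann is a cylindrical equal-area projection with standard parallels at ±30°. A cylindrical equal-area projection with standard parallel φ₀ has meridian scale h = cos φ / cos φ₀ and parallel scale k = cos φ₀ / cos φ (so areas are preserved, h·k = 1).
At 64.3°: h = 0.5007, k = 1.997; principal scales a = 1.997, b = 0.5007.
sin(ω/2) = (a − b)/(a + b) = 1.496/2.498 = 0.5990, so ω = 2 arcsin(0.5990) ≈ 73.6°.

73.6°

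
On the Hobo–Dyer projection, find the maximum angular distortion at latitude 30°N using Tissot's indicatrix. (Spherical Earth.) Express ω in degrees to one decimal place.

Hobo–Dyer is a cylindrical equal-area projection with standard parallels at ±37.5°. A cylindrical equal-area projection with standard parallel φ₀ has meridian scale h = cos φ / cos φ₀ and parallel scale k = cos φ₀ / cos φ (so areas are preserved, h·k = 1).
At 30°: h = 1.092, k = 0.9161; principal scales a = 1.092, b = 0.9161.
sin(ω/2) = (a − b)/(a + b) = 0.1755/2.008 = 0.08742, so ω = 2 arcsin(0.08742) ≈ 10.0°.

10.0°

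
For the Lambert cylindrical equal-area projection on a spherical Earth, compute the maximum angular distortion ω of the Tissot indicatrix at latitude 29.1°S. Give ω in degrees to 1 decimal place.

15.4°

The Lambert cylindrical equal-area projection is the cylindrical equal-area projection with its standard parallel at the equator (φ₀ = 0). A cylindrical equal-area projection with standard parallel φ₀ has meridian scale h = cos φ / cos φ₀ and parallel scale k = cos φ₀ / cos φ (so areas are preserved, h·k = 1).
At 29.1°: h = 0.8738, k = 1.144; principal scales a = 1.144, b = 0.8738.
sin(ω/2) = (a − b)/(a + b) = 0.2707/2.018 = 0.1341, so ω = 2 arcsin(0.1341) ≈ 15.4°.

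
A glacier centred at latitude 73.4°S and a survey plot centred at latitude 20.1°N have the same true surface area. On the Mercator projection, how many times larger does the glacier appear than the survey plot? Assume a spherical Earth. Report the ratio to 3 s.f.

Mercator is conformal with k = sec φ, so areal scale = k² = sec²φ.
At 73.4°: sec²(73.4°) = 1/0.2857² = 12.25.
At 20.1°: sec²(20.1°) = 1/0.9391² = 1.134.
Ratio = 12.25/1.134 = cos²(20.1°)/cos²(73.4°) ≈ 10.8.

10.8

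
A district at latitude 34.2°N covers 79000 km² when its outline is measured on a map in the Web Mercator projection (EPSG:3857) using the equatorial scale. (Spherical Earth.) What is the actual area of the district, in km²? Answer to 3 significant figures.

54000 km²

The Mercator projection is conformal; its linear scale factor is the same in every direction and equals sec φ = 1/cos φ.
Areal scale = k² = sec²φ = 1/cos²(34.2°) = 1/0.8271² = 1.462.
True area = apparent / (areal scale) = 79000 / 1.462 ≈ 54000 km².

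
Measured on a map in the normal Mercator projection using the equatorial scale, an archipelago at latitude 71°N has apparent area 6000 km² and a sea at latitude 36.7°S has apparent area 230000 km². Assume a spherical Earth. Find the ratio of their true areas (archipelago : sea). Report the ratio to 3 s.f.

0.00430

Since Mercator area scale is 1/cos²φ, the true area equals the apparent area multiplied by cos²φ.
True area of archipelago: 6000 × cos²(71°) = 6000 × 0.1060 = 636.0 km².
True area of sea: 230000 × cos²(36.7°) = 230000 × 0.6428 = 147900 km².
Ratio = 636.0 / 147900 ≈ 0.00430.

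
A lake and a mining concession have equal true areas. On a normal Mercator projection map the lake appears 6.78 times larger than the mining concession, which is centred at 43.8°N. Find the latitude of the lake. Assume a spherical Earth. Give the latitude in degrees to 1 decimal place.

On Mercator, (apparent₁)/(apparent₂) = sec²φ₁ / sec²φ₂ when true areas are equal.
cos²φ₂ / cos²φ₁ = 6.78  ⇒  cos φ₁ = cos 43.8° / √6.78 = 0.7218/2.604 = 0.2772.
φ₁ = arccos(0.2772) ≈ 73.9°.

73.9°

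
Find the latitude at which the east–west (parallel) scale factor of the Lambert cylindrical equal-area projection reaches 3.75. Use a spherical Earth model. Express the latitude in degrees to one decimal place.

The Lambert cylindrical equal-area projection is the cylindrical equal-area projection with its standard parallel at the equator (φ₀ = 0). For cylindrical equal-area with standard parallel φ₀, h = cos φ / cos φ₀ and k = cos φ₀ / cos φ, so h·k = 1.
k = cos φ₀ / cos φ = 3.75  ⇒  cos φ = cos 0° / 3.75 = 0.2667.
φ = arccos(0.2667) ≈ 74.5°.

74.5°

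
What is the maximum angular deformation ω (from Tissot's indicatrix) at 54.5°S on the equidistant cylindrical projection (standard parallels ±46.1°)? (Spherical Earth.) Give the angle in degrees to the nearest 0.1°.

10.1°

With standard parallel φ₀ = 46.1°, the equirectangular projection gives x = Rλ cos φ₀, y = Rφ, so h = 1 and k = cos 46.1° / cos φ.
At 54.5°: h = 1.000, k = 1.194; principal scales a = 1.194, b = 1.000.
sin(ω/2) = (a − b)/(a + b) = 0.1941/2.194 = 0.08845, so ω = 2 arcsin(0.08845) ≈ 10.1°.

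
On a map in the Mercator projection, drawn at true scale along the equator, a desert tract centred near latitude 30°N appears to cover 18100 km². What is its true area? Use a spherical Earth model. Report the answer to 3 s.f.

13600 km²

Mercator is conformal, so the point scale is isotropic: h = k = sec φ = 1/cos φ.
Areal scale = k² = sec²φ = 1/cos²(30°) = 1/0.8660² = 1.333.
True area = apparent / (areal scale) = 18100 / 1.333 ≈ 13600 km².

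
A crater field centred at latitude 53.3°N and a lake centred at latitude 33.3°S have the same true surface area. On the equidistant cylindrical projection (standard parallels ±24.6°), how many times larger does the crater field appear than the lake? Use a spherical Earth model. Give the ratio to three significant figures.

1.40

The equidistant cylindrical projection with φ₀ = 24.6° has h = 1 (meridians true) and k = cos φ₀ / cos φ along parallels.
Areal scale at 53.3°: h·k = 1.000 × 1.521 = 1.521.
Areal scale at 33.3°: h·k = 1.000 × 1.088 = 1.088.
Ratio = 1.521/1.088 ≈ 1.40.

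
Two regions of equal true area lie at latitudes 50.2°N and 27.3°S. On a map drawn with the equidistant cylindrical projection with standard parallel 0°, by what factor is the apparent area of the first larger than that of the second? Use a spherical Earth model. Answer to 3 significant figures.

1.39

In the plate carrée (x = Rλ, y = Rφ), meridians are true-scale (h = 1) and parallels are stretched by k = sec φ.
Areal scale at 50.2°: h·k = 1.000 × 1.562 = 1.562.
Areal scale at 27.3°: h·k = 1.000 × 1.125 = 1.125.
Ratio = 1.562/1.125 ≈ 1.39.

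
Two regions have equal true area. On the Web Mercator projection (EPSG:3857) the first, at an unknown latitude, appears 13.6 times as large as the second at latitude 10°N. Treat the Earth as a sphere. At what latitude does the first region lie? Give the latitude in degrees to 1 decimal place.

On Mercator, (apparent₁)/(apparent₂) = sec²φ₁ / sec²φ₂ when true areas are equal.
cos²φ₂ / cos²φ₁ = 13.6  ⇒  cos φ₁ = cos 10° / √13.6 = 0.9848/3.688 = 0.2670.
φ₁ = arccos(0.2670) ≈ 74.5°.

74.5°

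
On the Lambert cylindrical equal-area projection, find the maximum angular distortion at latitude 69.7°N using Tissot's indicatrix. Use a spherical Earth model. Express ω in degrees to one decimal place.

103.5°

The Lambert cylindrical equal-area projection is the cylindrical equal-area projection with its standard parallel at the equator (φ₀ = 0). Cylindrical equal-area (φ₀ = 0°): h = cos φ / cos 0° along meridians, k = cos 0° / cos φ along parallels; h·k = 1.
At 69.7°: h = 0.3469, k = 2.882; principal scales a = 2.882, b = 0.3469.
sin(ω/2) = (a − b)/(a + b) = 2.535/3.229 = 0.7851, so ω = 2 arcsin(0.7851) ≈ 103.5°.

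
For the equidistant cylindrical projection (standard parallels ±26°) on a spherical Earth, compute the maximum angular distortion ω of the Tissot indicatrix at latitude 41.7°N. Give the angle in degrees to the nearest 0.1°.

With standard parallel φ₀ = 26°, the equirectangular projection gives x = Rλ cos φ₀, y = Rφ, so h = 1 and k = cos 26° / cos φ.
At 41.7°: h = 1.000, k = 1.204; principal scales a = 1.204, b = 1.000.
sin(ω/2) = (a − b)/(a + b) = 0.2038/2.204 = 0.09247, so ω = 2 arcsin(0.09247) ≈ 10.6°.

10.6°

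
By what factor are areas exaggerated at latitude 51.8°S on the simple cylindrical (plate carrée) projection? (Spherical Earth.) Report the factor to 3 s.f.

For the equirectangular projection with φ₀ = 0 (plate carrée), h = 1 along meridians and k = sec φ along parallels.
Areal scale = h·k = 1 × sec φ; at 51.8°, h = 1.000, k = 1.617, so h·k = 1.617.

1.62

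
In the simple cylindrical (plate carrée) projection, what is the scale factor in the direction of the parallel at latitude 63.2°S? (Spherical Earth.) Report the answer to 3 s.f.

2.22

For the equirectangular projection with φ₀ = 0 (plate carrée), h = 1 along meridians and k = sec φ along parallels.
k = 1/cos 63.2° = 1/0.4509 = 2.218.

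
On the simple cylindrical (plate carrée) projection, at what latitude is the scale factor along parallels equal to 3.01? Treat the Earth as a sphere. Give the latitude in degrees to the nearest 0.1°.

Plate carrée: h = 1, k = sec φ along parallels.
sec φ = 3.01  ⇒  cos φ = 0.3322  ⇒  φ ≈ 70.6°.

70.6°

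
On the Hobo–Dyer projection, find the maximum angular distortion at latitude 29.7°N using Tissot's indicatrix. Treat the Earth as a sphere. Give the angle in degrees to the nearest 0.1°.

10.4°

Hobo–Dyer is a cylindrical equal-area projection with standard parallels at ±37.5°. For cylindrical equal-area with standard parallel φ₀, h = cos φ / cos φ₀ and k = cos φ₀ / cos φ, so h·k = 1.
At 29.7°: h = 1.095, k = 0.9133; principal scales a = 1.095, b = 0.9133.
sin(ω/2) = (a − b)/(a + b) = 0.1815/2.008 = 0.09040, so ω = 2 arcsin(0.09040) ≈ 10.4°.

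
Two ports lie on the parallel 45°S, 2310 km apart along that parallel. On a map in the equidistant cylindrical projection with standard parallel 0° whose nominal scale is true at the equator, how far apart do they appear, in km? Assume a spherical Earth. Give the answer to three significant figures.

3270 km

In the plate carrée (x = Rλ, y = Rφ), meridians are true-scale (h = 1) and parallels are stretched by k = sec φ.
Along the parallel, k = sec 45° = 1/0.7071 = 1.414.
Map distance = 2310 × 1.414 ≈ 3270 km.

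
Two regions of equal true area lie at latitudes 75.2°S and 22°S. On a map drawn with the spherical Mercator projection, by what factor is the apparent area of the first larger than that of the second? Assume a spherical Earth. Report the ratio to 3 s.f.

Mercator areal scale is sec²φ.
At 75.2°: sec²(75.2°) = 1/0.2554² = 15.33.
At 22°: sec²(22°) = 1/0.9272² = 1.163.
Ratio = 15.33/1.163 = cos²(22°)/cos²(75.2°) ≈ 13.2.

13.2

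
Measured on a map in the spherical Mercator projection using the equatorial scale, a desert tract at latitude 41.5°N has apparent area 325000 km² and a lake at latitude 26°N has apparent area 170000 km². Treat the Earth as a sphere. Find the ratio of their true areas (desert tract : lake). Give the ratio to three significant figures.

1.33

Mercator's areal exaggeration is sec²φ; hence true area = (apparent area) · cos²φ.
True area of desert tract: 325000 × cos²(41.5°) = 325000 × 0.5609 = 182300 km².
True area of lake: 170000 × cos²(26°) = 170000 × 0.8078 = 137300 km².
Ratio = 182300 / 137300 ≈ 1.33.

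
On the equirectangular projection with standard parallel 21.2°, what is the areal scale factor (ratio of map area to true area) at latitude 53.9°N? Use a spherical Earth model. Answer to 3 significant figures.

1.58

The equidistant cylindrical projection with φ₀ = 21.2° has h = 1 (meridians true) and k = cos φ₀ / cos φ along parallels.
Areal scale = h·k = 1 × cos φ₀ / cos φ; at 53.9°, h = 1.000, k = 1.582, so h·k = 1.582.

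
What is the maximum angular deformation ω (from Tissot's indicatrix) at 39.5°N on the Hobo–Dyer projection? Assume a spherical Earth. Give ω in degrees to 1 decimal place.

The Hobo–Dyer projection is cylindrical equal-area with φ₀ = 37.5°. Cylindrical equal-area (φ₀ = 37.5°): h = cos φ / cos 37.5° along meridians, k = cos 37.5° / cos φ along parallels; h·k = 1.
At 39.5°: h = 0.9726, k = 1.028; principal scales a = 1.028, b = 0.9726.
sin(ω/2) = (a − b)/(a + b) = 0.05555/2.001 = 0.02776, so ω = 2 arcsin(0.02776) ≈ 3.2°.

3.2°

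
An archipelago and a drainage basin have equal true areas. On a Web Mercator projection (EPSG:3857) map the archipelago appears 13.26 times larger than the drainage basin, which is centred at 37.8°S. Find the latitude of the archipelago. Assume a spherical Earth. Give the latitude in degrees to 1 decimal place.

For equal true areas on Mercator, apparent areas scale as sec²φ, so the ratio is cos²φ₂ / cos²φ₁.
cos²φ₂ / cos²φ₁ = 13.26  ⇒  cos φ₁ = cos 37.8° / √13.26 = 0.7902/3.641 = 0.2170.
φ₁ = arccos(0.2170) ≈ 77.5°.

77.5°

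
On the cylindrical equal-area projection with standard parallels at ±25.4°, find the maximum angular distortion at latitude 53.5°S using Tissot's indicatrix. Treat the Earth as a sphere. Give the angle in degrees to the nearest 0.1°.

46.5°

Cylindrical equal-area (φ₀ = 25.4°): h = cos φ / cos 25.4° along meridians, k = cos 25.4° / cos φ along parallels; h·k = 1.
At 53.5°: h = 0.6585, k = 1.519; principal scales a = 1.519, b = 0.6585.
sin(ω/2) = (a − b)/(a + b) = 0.8602/2.177 = 0.3951, so ω = 2 arcsin(0.3951) ≈ 46.5°.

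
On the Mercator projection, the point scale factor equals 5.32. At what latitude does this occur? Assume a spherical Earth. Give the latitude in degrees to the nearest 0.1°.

79.2°

Mercator scale is k = sec φ = 1/cos φ.
1/cos φ = 5.32  ⇒  cos φ = 0.1880  ⇒  φ = arccos(0.1880) ≈ 79.2°.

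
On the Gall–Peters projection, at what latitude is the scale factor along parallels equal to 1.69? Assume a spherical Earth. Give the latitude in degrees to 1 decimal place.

The Gall–Peters projection is cylindrical equal-area with φ₀ = 45°. For cylindrical equal-area with standard parallel φ₀, h = cos φ / cos φ₀ and k = cos φ₀ / cos φ, so h·k = 1.
k = cos φ₀ / cos φ = 1.69  ⇒  cos φ = cos 45° / 1.69 = 0.4184.
φ = arccos(0.4184) ≈ 65.3°.

65.3°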